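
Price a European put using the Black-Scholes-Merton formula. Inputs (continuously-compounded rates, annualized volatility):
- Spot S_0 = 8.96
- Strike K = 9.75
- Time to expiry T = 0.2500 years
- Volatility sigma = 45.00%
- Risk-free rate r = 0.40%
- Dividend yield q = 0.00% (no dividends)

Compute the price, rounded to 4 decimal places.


Answer: Price = 1.2844

Derivation:
d1 = (ln(S/K) + (r - q + 0.5*sigma^2) * T) / (sigma * sqrt(T)) = -0.25859804
d2 = d1 - sigma * sqrt(T) = -0.48359804
exp(-rT) = 0.99900050; exp(-qT) = 1.00000000
P = K * exp(-rT) * N(-d2) - S_0 * exp(-qT) * N(-d1)
N(-d1) = 0.60202730; N(-d2) = 0.68566442
P = 9.7500 * 0.99900050 * 0.68566442 - 8.9600 * 1.00000000 * 0.60202730 = 1.2844


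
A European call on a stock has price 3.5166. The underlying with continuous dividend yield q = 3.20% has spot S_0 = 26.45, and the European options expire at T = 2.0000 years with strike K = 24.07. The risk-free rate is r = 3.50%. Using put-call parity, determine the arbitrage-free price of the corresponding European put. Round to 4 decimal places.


Answer: Put price = 1.1491

Derivation:
Put-call parity: C - P = S_0 * exp(-qT) - K * exp(-rT).
S_0 * exp(-qT) = 26.4500 * 0.93800500 = 24.81023224
K * exp(-rT) = 24.0700 * 0.93239382 = 22.44271925
P = C - S*exp(-qT) + K*exp(-rT)
P = 3.5166 - 24.81023224 + 22.44271925 = 1.1491


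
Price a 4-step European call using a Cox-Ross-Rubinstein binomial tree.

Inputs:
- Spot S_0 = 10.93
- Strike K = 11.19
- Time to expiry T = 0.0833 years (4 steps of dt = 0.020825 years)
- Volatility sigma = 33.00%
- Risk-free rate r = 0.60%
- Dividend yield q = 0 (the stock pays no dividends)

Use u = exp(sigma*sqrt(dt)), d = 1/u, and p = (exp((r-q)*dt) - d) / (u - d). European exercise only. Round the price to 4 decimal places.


dt = T/N = 0.020825
u = exp(sigma*sqrt(dt)) = 1.048774; d = 1/u = 0.953494
p = (exp((r-q)*dt) - d) / (u - d) = 0.489408
Discount per step: exp(-r*dt) = 0.999875
Stock lattice S(k, i) with i counting down-moves:
  k=0: S(0,0) = 10.9300
  k=1: S(1,0) = 11.4631; S(1,1) = 10.4217
  k=2: S(2,0) = 12.0222; S(2,1) = 10.9300; S(2,2) = 9.9370
  k=3: S(3,0) = 12.6086; S(3,1) = 11.4631; S(3,2) = 10.4217; S(3,3) = 9.4749
  k=4: S(4,0) = 13.2235; S(4,1) = 12.0222; S(4,2) = 10.9300; S(4,3) = 9.9370; S(4,4) = 9.0343
Terminal payoffs V(N, i) = max(S_T - K, 0):
  V(4,0) = 2.033543; V(4,1) = 0.832201; V(4,2) = 0.000000; V(4,3) = 0.000000; V(4,4) = 0.000000
Backward induction: V(k, i) = exp(-r*dt) * [p * V(k+1, i) + (1-p) * V(k+1, i+1)].
  V(3,0) = exp(-r*dt) * [p*2.033543 + (1-p)*0.832201] = 1.419970
  V(3,1) = exp(-r*dt) * [p*0.832201 + (1-p)*0.000000] = 0.407235
  V(3,2) = exp(-r*dt) * [p*0.000000 + (1-p)*0.000000] = 0.000000
  V(3,3) = exp(-r*dt) * [p*0.000000 + (1-p)*0.000000] = 0.000000
  V(2,0) = exp(-r*dt) * [p*1.419970 + (1-p)*0.407235] = 0.902763
  V(2,1) = exp(-r*dt) * [p*0.407235 + (1-p)*0.000000] = 0.199279
  V(2,2) = exp(-r*dt) * [p*0.000000 + (1-p)*0.000000] = 0.000000
  V(1,0) = exp(-r*dt) * [p*0.902763 + (1-p)*0.199279] = 0.543502
  V(1,1) = exp(-r*dt) * [p*0.199279 + (1-p)*0.000000] = 0.097517
  V(0,0) = exp(-r*dt) * [p*0.543502 + (1-p)*0.097517] = 0.315746

Answer: Price = V(0,0) = 0.3157


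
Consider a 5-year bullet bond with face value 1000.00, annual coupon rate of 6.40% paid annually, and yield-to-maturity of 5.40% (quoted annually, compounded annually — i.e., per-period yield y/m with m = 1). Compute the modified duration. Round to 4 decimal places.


Coupon per period c = face * coupon_rate / m = 64.000000
Periods per year m = 1; per-period yield y/m = 0.054000
Number of cashflows N = 5
Cashflows (t years, CF_t, discount factor 1/(1+y/m)^(m*t), PV):
  t = 1.0000: CF_t = 64.000000, DF = 0.948767, PV = 60.721063
  t = 2.0000: CF_t = 64.000000, DF = 0.900158, PV = 57.610116
  t = 3.0000: CF_t = 64.000000, DF = 0.854040, PV = 54.658554
  t = 4.0000: CF_t = 64.000000, DF = 0.810285, PV = 51.858211
  t = 5.0000: CF_t = 1064.000000, DF = 0.768771, PV = 817.972256
Price P = sum_t PV_t = 1042.820200
First compute Macaulay numerator sum_t t * PV_t:
  t * PV_t at t = 1.0000: 60.721063
  t * PV_t at t = 2.0000: 115.220233
  t * PV_t at t = 3.0000: 163.975663
  t * PV_t at t = 4.0000: 207.432844
  t * PV_t at t = 5.0000: 4089.861281
Macaulay duration D = 4637.211083 / 1042.820200 = 4.446798
Modified duration = D / (1 + y/m) = 4.446798 / (1 + 0.054000) = 4.218974

Answer: Modified duration = 4.2190


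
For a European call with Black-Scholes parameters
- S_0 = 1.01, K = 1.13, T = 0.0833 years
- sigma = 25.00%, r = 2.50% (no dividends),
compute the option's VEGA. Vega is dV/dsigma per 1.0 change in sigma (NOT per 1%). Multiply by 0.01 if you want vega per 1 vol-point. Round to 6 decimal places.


Answer: Vega = 0.038267

Derivation:
d1 = -1.4909936710; d2 = -1.5631480194
phi(d1) = 0.1312738609; exp(-qT) = 1.0000000000; exp(-rT) = 0.9979196669
Vega = S * exp(-qT) * phi(d1) * sqrt(T) = 1.0100 * 1.0000000000 * 0.1312738609 * 0.2886173938 = 0.038267


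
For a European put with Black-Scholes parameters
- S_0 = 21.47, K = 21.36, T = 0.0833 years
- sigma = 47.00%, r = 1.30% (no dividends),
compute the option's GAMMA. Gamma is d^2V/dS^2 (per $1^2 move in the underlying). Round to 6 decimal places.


d1 = 0.1136746251; d2 = -0.0219755500
phi(d1) = 0.3963730390; exp(-qT) = 1.0000000000; exp(-rT) = 0.9989176861
Gamma = exp(-qT) * phi(d1) / (S * sigma * sqrt(T)) = 1.0000000000 * 0.3963730390 / (21.4700 * 0.4700 * 0.2886173938) = 0.136098

Answer: Gamma = 0.136098


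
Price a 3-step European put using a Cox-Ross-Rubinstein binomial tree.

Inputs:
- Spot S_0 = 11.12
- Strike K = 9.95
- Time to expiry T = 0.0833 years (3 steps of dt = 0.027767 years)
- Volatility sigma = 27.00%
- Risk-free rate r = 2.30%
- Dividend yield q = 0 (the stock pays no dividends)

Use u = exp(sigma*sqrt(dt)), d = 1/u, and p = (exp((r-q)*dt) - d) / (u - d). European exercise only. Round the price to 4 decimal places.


dt = T/N = 0.027767
u = exp(sigma*sqrt(dt)) = 1.046018; d = 1/u = 0.956006
p = (exp((r-q)*dt) - d) / (u - d) = 0.495851
Discount per step: exp(-r*dt) = 0.999362
Stock lattice S(k, i) with i counting down-moves:
  k=0: S(0,0) = 11.1200
  k=1: S(1,0) = 11.6317; S(1,1) = 10.6308
  k=2: S(2,0) = 12.1670; S(2,1) = 11.1200; S(2,2) = 10.1631
  k=3: S(3,0) = 12.7269; S(3,1) = 11.6317; S(3,2) = 10.6308; S(3,3) = 9.7160
Terminal payoffs V(N, i) = max(K - S_T, 0):
  V(3,0) = 0.000000; V(3,1) = 0.000000; V(3,2) = 0.000000; V(3,3) = 0.234017
Backward induction: V(k, i) = exp(-r*dt) * [p * V(k+1, i) + (1-p) * V(k+1, i+1)].
  V(2,0) = exp(-r*dt) * [p*0.000000 + (1-p)*0.000000] = 0.000000
  V(2,1) = exp(-r*dt) * [p*0.000000 + (1-p)*0.000000] = 0.000000
  V(2,2) = exp(-r*dt) * [p*0.000000 + (1-p)*0.234017] = 0.117904
  V(1,0) = exp(-r*dt) * [p*0.000000 + (1-p)*0.000000] = 0.000000
  V(1,1) = exp(-r*dt) * [p*0.000000 + (1-p)*0.117904] = 0.059403
  V(0,0) = exp(-r*dt) * [p*0.000000 + (1-p)*0.059403] = 0.029929

Answer: Price = V(0,0) = 0.0299


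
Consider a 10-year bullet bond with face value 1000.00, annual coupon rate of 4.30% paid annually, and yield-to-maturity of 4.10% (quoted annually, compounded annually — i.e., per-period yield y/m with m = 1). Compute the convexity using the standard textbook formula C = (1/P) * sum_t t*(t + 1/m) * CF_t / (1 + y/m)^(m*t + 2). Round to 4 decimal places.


Answer: Convexity = 79.4688

Derivation:
Coupon per period c = face * coupon_rate / m = 43.000000
Periods per year m = 1; per-period yield y/m = 0.041000
Number of cashflows N = 10
Cashflows (t years, CF_t, discount factor 1/(1+y/m)^(m*t), PV):
  t = 1.0000: CF_t = 43.000000, DF = 0.960615, PV = 41.306436
  t = 2.0000: CF_t = 43.000000, DF = 0.922781, PV = 39.679574
  t = 3.0000: CF_t = 43.000000, DF = 0.886437, PV = 38.116785
  t = 4.0000: CF_t = 43.000000, DF = 0.851524, PV = 36.615548
  t = 5.0000: CF_t = 43.000000, DF = 0.817987, PV = 35.173437
  t = 6.0000: CF_t = 43.000000, DF = 0.785770, PV = 33.788124
  t = 7.0000: CF_t = 43.000000, DF = 0.754823, PV = 32.457372
  t = 8.0000: CF_t = 43.000000, DF = 0.725094, PV = 31.179031
  t = 9.0000: CF_t = 43.000000, DF = 0.696536, PV = 29.951039
  t = 10.0000: CF_t = 1043.000000, DF = 0.669103, PV = 697.873992
Price P = sum_t PV_t = 1016.141338
Convexity numerator sum_t t*(t + 1/m) * CF_t / (1+y/m)^(m*t + 2):
  t = 1.0000: term = 76.233571
  t = 2.0000: term = 219.693288
  t = 3.0000: term = 422.081244
  t = 4.0000: term = 675.762479
  t = 5.0000: term = 973.721151
  t = 6.0000: term = 1309.519319
  t = 7.0000: term = 1677.258174
  t = 8.0000: term = 2071.541590
  t = 9.0000: term = 2487.441870
  t = 10.0000: term = 70838.317804
Convexity = (1/P) * sum = 80751.570489 / 1016.141338 = 79.468837


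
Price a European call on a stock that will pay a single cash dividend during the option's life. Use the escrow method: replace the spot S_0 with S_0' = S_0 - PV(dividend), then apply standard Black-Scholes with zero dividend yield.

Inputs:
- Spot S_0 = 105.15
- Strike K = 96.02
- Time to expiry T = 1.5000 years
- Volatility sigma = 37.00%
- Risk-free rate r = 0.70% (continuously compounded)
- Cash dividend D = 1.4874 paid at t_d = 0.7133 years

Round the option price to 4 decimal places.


Answer: Price = 22.4561

Derivation:
PV(D) = D * exp(-r * t_d) = 1.4874 * 0.99501934 = 1.47999177
S_0' = S_0 - PV(D) = 105.1500 - 1.47999177 = 103.67000823
d1 = (ln(S_0'/K) + (r + sigma^2/2)*T) / (sigma*sqrt(T)) = 0.41890987
d2 = d1 - sigma*sqrt(T) = -0.03424573
exp(-rT) = 0.98955493
N(d1) = 0.66235900; N(d2) = 0.48634060
C = S_0' * N(d1) - K * exp(-rT) * N(d2) = 103.67000823 * 0.66235900 - 96.0200 * 0.98955493 * 0.48634060 = 22.4561


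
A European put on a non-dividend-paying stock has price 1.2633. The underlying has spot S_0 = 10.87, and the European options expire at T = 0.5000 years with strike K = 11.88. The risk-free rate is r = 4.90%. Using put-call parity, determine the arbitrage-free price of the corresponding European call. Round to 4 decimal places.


Put-call parity: C - P = S_0 * exp(-qT) - K * exp(-rT).
S_0 * exp(-qT) = 10.8700 * 1.00000000 = 10.87000000
K * exp(-rT) = 11.8800 * 0.97579769 = 11.59247654
C = P + S*exp(-qT) - K*exp(-rT)
C = 1.2633 + 10.87000000 - 11.59247654 = 0.5408

Answer: Call price = 0.5408


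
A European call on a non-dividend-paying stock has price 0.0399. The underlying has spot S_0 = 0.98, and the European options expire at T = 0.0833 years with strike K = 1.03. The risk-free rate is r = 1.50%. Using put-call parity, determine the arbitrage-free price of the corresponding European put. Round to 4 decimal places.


Answer: Put price = 0.0886

Derivation:
Put-call parity: C - P = S_0 * exp(-qT) - K * exp(-rT).
S_0 * exp(-qT) = 0.9800 * 1.00000000 = 0.98000000
K * exp(-rT) = 1.0300 * 0.99875128 = 1.02871382
P = C - S*exp(-qT) + K*exp(-rT)
P = 0.0399 - 0.98000000 + 1.02871382 = 0.0886


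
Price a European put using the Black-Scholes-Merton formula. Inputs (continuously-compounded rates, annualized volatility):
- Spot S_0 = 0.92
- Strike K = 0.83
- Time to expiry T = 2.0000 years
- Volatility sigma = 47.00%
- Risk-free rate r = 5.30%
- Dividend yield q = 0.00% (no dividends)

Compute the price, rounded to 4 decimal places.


d1 = (ln(S/K) + (r - q + 0.5*sigma^2) * T) / (sigma * sqrt(T)) = 0.64669875
d2 = d1 - sigma * sqrt(T) = -0.01798162
exp(-rT) = 0.89942465; exp(-qT) = 1.00000000
P = K * exp(-rT) * N(-d2) - S_0 * exp(-qT) * N(-d1)
N(-d1) = 0.25891347; N(-d2) = 0.50717324
P = 0.8300 * 0.89942465 * 0.50717324 - 0.9200 * 1.00000000 * 0.25891347 = 0.1404

Answer: Price = 0.1404


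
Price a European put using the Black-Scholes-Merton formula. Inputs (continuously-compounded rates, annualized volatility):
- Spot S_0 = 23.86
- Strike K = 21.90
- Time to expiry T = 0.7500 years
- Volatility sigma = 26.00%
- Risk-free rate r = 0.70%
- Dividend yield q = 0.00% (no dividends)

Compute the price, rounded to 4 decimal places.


d1 = (ln(S/K) + (r - q + 0.5*sigma^2) * T) / (sigma * sqrt(T)) = 0.51658096
d2 = d1 - sigma * sqrt(T) = 0.29141435
exp(-rT) = 0.99476376; exp(-qT) = 1.00000000
P = K * exp(-rT) * N(-d2) - S_0 * exp(-qT) * N(-d1)
N(-d1) = 0.30272436; N(-d2) = 0.38536722
P = 21.9000 * 0.99476376 * 0.38536722 - 23.8600 * 1.00000000 * 0.30272436 = 1.1723

Answer: Price = 1.1723


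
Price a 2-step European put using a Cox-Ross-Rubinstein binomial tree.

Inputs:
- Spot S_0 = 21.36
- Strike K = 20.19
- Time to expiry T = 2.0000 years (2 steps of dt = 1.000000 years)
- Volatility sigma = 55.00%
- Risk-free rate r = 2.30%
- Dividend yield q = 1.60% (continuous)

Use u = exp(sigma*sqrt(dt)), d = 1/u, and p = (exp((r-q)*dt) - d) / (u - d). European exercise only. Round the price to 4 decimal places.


dt = T/N = 1.000000
u = exp(sigma*sqrt(dt)) = 1.733253; d = 1/u = 0.576950
p = (exp((r-q)*dt) - d) / (u - d) = 0.371939
Discount per step: exp(-r*dt) = 0.977262
Stock lattice S(k, i) with i counting down-moves:
  k=0: S(0,0) = 21.3600
  k=1: S(1,0) = 37.0223; S(1,1) = 12.3236
  k=2: S(2,0) = 64.1690; S(2,1) = 21.3600; S(2,2) = 7.1101
Terminal payoffs V(N, i) = max(K - S_T, 0):
  V(2,0) = 0.000000; V(2,1) = 0.000000; V(2,2) = 13.079874
Backward induction: V(k, i) = exp(-r*dt) * [p * V(k+1, i) + (1-p) * V(k+1, i+1)].
  V(1,0) = exp(-r*dt) * [p*0.000000 + (1-p)*0.000000] = 0.000000
  V(1,1) = exp(-r*dt) * [p*0.000000 + (1-p)*13.079874] = 8.028165
  V(0,0) = exp(-r*dt) * [p*0.000000 + (1-p)*8.028165] = 4.927528

Answer: Price = V(0,0) = 4.9275


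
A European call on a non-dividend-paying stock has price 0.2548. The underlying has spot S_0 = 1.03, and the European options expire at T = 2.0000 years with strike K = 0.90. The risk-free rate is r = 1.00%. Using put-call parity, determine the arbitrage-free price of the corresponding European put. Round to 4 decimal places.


Answer: Put price = 0.1070

Derivation:
Put-call parity: C - P = S_0 * exp(-qT) - K * exp(-rT).
S_0 * exp(-qT) = 1.0300 * 1.00000000 = 1.03000000
K * exp(-rT) = 0.9000 * 0.98019867 = 0.88217881
P = C - S*exp(-qT) + K*exp(-rT)
P = 0.2548 - 1.03000000 + 0.88217881 = 0.1070


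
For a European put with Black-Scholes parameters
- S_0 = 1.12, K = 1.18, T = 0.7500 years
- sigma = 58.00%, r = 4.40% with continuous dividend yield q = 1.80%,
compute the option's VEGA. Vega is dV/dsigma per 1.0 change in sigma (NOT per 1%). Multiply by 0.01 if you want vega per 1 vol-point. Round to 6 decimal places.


Answer: Vega = 0.375213

Derivation:
d1 = 0.1860745106; d2 = -0.3162202236
phi(d1) = 0.3920952849; exp(-qT) = 0.9865907163; exp(-rT) = 0.9675385596
Vega = S * exp(-qT) * phi(d1) * sqrt(T) = 1.1200 * 0.9865907163 * 0.3920952849 * 0.8660254038 = 0.375213


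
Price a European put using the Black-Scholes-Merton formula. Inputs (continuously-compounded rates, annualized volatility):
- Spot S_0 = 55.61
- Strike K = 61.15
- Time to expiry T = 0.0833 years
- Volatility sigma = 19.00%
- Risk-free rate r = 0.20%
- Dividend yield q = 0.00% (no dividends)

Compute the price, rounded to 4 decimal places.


d1 = (ln(S/K) + (r - q + 0.5*sigma^2) * T) / (sigma * sqrt(T)) = -1.70133555
d2 = d1 - sigma * sqrt(T) = -1.75617285
exp(-rT) = 0.99983341; exp(-qT) = 1.00000000
P = K * exp(-rT) * N(-d2) - S_0 * exp(-qT) * N(-d1)
N(-d1) = 0.95556000; N(-d2) = 0.96047055
P = 61.1500 * 0.99983341 * 0.96047055 - 55.6100 * 1.00000000 * 0.95556000 = 5.5843

Answer: Price = 5.5843


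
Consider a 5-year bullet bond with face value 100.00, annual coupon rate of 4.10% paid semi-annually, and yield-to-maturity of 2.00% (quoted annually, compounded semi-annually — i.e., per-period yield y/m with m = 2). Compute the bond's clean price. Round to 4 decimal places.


Answer: Price = 109.9449

Derivation:
Coupon per period c = face * coupon_rate / m = 2.050000
Periods per year m = 2; per-period yield y/m = 0.010000
Number of cashflows N = 10
Cashflows (t years, CF_t, discount factor 1/(1+y/m)^(m*t), PV):
  t = 0.5000: CF_t = 2.050000, DF = 0.990099, PV = 2.029703
  t = 1.0000: CF_t = 2.050000, DF = 0.980296, PV = 2.009607
  t = 1.5000: CF_t = 2.050000, DF = 0.970590, PV = 1.989710
  t = 2.0000: CF_t = 2.050000, DF = 0.960980, PV = 1.970010
  t = 2.5000: CF_t = 2.050000, DF = 0.951466, PV = 1.950505
  t = 3.0000: CF_t = 2.050000, DF = 0.942045, PV = 1.931193
  t = 3.5000: CF_t = 2.050000, DF = 0.932718, PV = 1.912072
  t = 4.0000: CF_t = 2.050000, DF = 0.923483, PV = 1.893141
  t = 4.5000: CF_t = 2.050000, DF = 0.914340, PV = 1.874397
  t = 5.0000: CF_t = 102.050000, DF = 0.905287, PV = 92.384534
Price P = sum_t PV_t = 109.944870


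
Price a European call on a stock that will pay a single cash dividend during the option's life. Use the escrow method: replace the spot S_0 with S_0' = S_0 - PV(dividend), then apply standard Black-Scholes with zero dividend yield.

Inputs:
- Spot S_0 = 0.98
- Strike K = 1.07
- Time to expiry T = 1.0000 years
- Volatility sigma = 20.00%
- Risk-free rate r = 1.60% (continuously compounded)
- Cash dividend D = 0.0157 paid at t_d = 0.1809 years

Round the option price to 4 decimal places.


Answer: Price = 0.0436

Derivation:
PV(D) = D * exp(-r * t_d) = 0.0157 * 0.99710978 = 0.01565462
S_0' = S_0 - PV(D) = 0.9800 - 0.01565462 = 0.96434538
d1 = (ln(S_0'/K) + (r + sigma^2/2)*T) / (sigma*sqrt(T)) = -0.33982211
d2 = d1 - sigma*sqrt(T) = -0.53982211
exp(-rT) = 0.98412732
N(d1) = 0.36699525; N(d2) = 0.29465986
C = S_0' * N(d1) - K * exp(-rT) * N(d2) = 0.96434538 * 0.36699525 - 1.0700 * 0.98412732 * 0.29465986 = 0.0436


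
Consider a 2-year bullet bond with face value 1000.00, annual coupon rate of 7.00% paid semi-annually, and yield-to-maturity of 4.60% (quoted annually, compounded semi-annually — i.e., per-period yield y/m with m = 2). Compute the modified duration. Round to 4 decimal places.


Coupon per period c = face * coupon_rate / m = 35.000000
Periods per year m = 2; per-period yield y/m = 0.023000
Number of cashflows N = 4
Cashflows (t years, CF_t, discount factor 1/(1+y/m)^(m*t), PV):
  t = 0.5000: CF_t = 35.000000, DF = 0.977517, PV = 34.213099
  t = 1.0000: CF_t = 35.000000, DF = 0.955540, PV = 33.443889
  t = 1.5000: CF_t = 35.000000, DF = 0.934056, PV = 32.691974
  t = 2.0000: CF_t = 1035.000000, DF = 0.913056, PV = 945.013070
Price P = sum_t PV_t = 1045.362032
First compute Macaulay numerator sum_t t * PV_t:
  t * PV_t at t = 0.5000: 17.106549
  t * PV_t at t = 1.0000: 33.443889
  t * PV_t at t = 1.5000: 49.037961
  t * PV_t at t = 2.0000: 1890.026140
Macaulay duration D = 1989.614539 / 1045.362032 = 1.903278
Modified duration = D / (1 + y/m) = 1.903278 / (1 + 0.023000) = 1.860487

Answer: Modified duration = 1.8605


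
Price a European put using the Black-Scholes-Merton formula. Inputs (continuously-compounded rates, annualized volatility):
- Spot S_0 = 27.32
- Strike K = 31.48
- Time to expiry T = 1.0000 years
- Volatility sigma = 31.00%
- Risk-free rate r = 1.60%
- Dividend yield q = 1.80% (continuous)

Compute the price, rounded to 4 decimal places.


d1 = (ln(S/K) + (r - q + 0.5*sigma^2) * T) / (sigma * sqrt(T)) = -0.30865609
d2 = d1 - sigma * sqrt(T) = -0.61865609
exp(-rT) = 0.98412732; exp(-qT) = 0.98216103
P = K * exp(-rT) * N(-d2) - S_0 * exp(-qT) * N(-d1)
N(-d1) = 0.62120843; N(-d2) = 0.73192853
P = 31.4800 * 0.98412732 * 0.73192853 - 27.3200 * 0.98216103 * 0.62120843 = 6.0067

Answer: Price = 6.0067


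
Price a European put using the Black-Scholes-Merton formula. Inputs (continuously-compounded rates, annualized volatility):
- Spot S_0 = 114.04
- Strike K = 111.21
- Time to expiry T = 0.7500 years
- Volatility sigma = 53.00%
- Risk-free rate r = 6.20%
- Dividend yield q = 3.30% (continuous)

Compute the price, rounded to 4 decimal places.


d1 = (ln(S/K) + (r - q + 0.5*sigma^2) * T) / (sigma * sqrt(T)) = 0.33163099
d2 = d1 - sigma * sqrt(T) = -0.12736247
exp(-rT) = 0.95456456; exp(-qT) = 0.97555377
P = K * exp(-rT) * N(-d2) - S_0 * exp(-qT) * N(-d1)
N(-d1) = 0.37008396; N(-d2) = 0.55067324
P = 111.2100 * 0.95456456 * 0.55067324 - 114.0400 * 0.97555377 * 0.37008396 = 17.2853

Answer: Price = 17.2853


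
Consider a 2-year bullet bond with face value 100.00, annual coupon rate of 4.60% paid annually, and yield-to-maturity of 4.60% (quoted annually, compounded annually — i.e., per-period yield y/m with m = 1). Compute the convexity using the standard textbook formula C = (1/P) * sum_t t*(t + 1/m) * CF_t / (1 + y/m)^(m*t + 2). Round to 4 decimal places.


Answer: Convexity = 5.3231

Derivation:
Coupon per period c = face * coupon_rate / m = 4.600000
Periods per year m = 1; per-period yield y/m = 0.046000
Number of cashflows N = 2
Cashflows (t years, CF_t, discount factor 1/(1+y/m)^(m*t), PV):
  t = 1.0000: CF_t = 4.600000, DF = 0.956023, PV = 4.397706
  t = 2.0000: CF_t = 104.600000, DF = 0.913980, PV = 95.602294
Price P = sum_t PV_t = 100.000000
Convexity numerator sum_t t*(t + 1/m) * CF_t / (1+y/m)^(m*t + 2):
  t = 1.0000: term = 8.038829
  t = 2.0000: term = 524.271436
Convexity = (1/P) * sum = 532.310265 / 100.000000 = 5.323103


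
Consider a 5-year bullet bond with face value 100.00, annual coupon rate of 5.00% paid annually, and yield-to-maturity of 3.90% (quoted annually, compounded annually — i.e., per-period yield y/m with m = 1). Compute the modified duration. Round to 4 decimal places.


Coupon per period c = face * coupon_rate / m = 5.000000
Periods per year m = 1; per-period yield y/m = 0.039000
Number of cashflows N = 5
Cashflows (t years, CF_t, discount factor 1/(1+y/m)^(m*t), PV):
  t = 1.0000: CF_t = 5.000000, DF = 0.962464, PV = 4.812320
  t = 2.0000: CF_t = 5.000000, DF = 0.926337, PV = 4.631684
  t = 3.0000: CF_t = 5.000000, DF = 0.891566, PV = 4.457829
  t = 4.0000: CF_t = 5.000000, DF = 0.858100, PV = 4.290499
  t = 5.0000: CF_t = 105.000000, DF = 0.825890, PV = 86.718461
Price P = sum_t PV_t = 104.910792
First compute Macaulay numerator sum_t t * PV_t:
  t * PV_t at t = 1.0000: 4.812320
  t * PV_t at t = 2.0000: 9.263368
  t * PV_t at t = 3.0000: 13.373486
  t * PV_t at t = 4.0000: 17.161996
  t * PV_t at t = 5.0000: 433.592304
Macaulay duration D = 478.203474 / 104.910792 = 4.558191
Modified duration = D / (1 + y/m) = 4.558191 / (1 + 0.039000) = 4.387095

Answer: Modified duration = 4.3871


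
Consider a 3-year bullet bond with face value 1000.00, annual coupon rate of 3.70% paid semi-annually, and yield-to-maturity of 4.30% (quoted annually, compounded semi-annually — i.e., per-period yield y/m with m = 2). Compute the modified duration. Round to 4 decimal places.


Answer: Modified duration = 2.8054

Derivation:
Coupon per period c = face * coupon_rate / m = 18.500000
Periods per year m = 2; per-period yield y/m = 0.021500
Number of cashflows N = 6
Cashflows (t years, CF_t, discount factor 1/(1+y/m)^(m*t), PV):
  t = 0.5000: CF_t = 18.500000, DF = 0.978953, PV = 18.110622
  t = 1.0000: CF_t = 18.500000, DF = 0.958348, PV = 17.729439
  t = 1.5000: CF_t = 18.500000, DF = 0.938177, PV = 17.356279
  t = 2.0000: CF_t = 18.500000, DF = 0.918431, PV = 16.990973
  t = 2.5000: CF_t = 18.500000, DF = 0.899100, PV = 16.633356
  t = 3.0000: CF_t = 1018.500000, DF = 0.880177, PV = 896.459776
Price P = sum_t PV_t = 983.280443
First compute Macaulay numerator sum_t t * PV_t:
  t * PV_t at t = 0.5000: 9.055311
  t * PV_t at t = 1.0000: 17.729439
  t * PV_t at t = 1.5000: 26.034418
  t * PV_t at t = 2.0000: 33.981946
  t * PV_t at t = 2.5000: 41.583389
  t * PV_t at t = 3.0000: 2689.379327
Macaulay duration D = 2817.763830 / 983.280443 = 2.865677
Modified duration = D / (1 + y/m) = 2.865677 / (1 + 0.021500) = 2.805361


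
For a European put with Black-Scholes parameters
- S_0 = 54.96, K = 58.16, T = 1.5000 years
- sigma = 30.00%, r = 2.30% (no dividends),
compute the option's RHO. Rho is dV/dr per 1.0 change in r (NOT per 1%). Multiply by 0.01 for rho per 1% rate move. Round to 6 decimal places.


d1 = 0.1235844181; d2 = -0.2438390433
phi(d1) = 0.3959073390; exp(-qT) = 1.0000000000; exp(-rT) = 0.9660883397
N(-d2) = 0.5963222597
Rho = -K*T*exp(-rT)*N(-d2) = -58.1600 * 1.5000 * 0.9660883397 * 0.5963222597 = -50.258962

Answer: Rho = -50.258962


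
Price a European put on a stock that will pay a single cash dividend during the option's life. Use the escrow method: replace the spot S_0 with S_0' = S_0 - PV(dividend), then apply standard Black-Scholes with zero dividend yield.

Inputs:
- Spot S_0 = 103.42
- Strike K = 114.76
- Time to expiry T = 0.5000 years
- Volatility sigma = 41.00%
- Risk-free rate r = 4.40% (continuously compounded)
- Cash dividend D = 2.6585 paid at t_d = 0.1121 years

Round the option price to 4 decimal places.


PV(D) = D * exp(-r * t_d) = 2.6585 * 0.99507974 = 2.64541950
S_0' = S_0 - PV(D) = 103.4200 - 2.64541950 = 100.77458050
d1 = (ln(S_0'/K) + (r + sigma^2/2)*T) / (sigma*sqrt(T)) = -0.22741880
d2 = d1 - sigma*sqrt(T) = -0.51733258
exp(-rT) = 0.97824024
N(-d1) = 0.58995095; N(-d2) = 0.69753799
P = K * exp(-rT) * N(-d2) - S_0' * N(-d1) = 114.7600 * 0.97824024 * 0.69753799 - 100.77458050 * 0.58995095 = 18.8555

Answer: Price = 18.8555


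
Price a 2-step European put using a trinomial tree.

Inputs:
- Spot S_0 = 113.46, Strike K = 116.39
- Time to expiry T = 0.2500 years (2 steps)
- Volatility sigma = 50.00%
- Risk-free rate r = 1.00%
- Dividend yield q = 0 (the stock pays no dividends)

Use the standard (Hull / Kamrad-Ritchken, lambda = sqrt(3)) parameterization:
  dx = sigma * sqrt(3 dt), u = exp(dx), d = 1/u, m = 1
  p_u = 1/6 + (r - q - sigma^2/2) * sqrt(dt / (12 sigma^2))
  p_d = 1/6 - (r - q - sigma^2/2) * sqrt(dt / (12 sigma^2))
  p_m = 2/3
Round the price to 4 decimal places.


Answer: Price = V(0,0) = 11.7462

Derivation:
dt = T/N = 0.125000; dx = sigma*sqrt(3*dt) = 0.306186
u = exp(dx) = 1.358235; d = 1/u = 0.736250
p_u = 0.143192, p_m = 0.666667, p_d = 0.190141
Discount per step: exp(-r*dt) = 0.998751
Stock lattice S(k, j) with j the centered position index:
  k=0: S(0,+0) = 113.4600
  k=1: S(1,-1) = 83.5349; S(1,+0) = 113.4600; S(1,+1) = 154.1054
  k=2: S(2,-2) = 61.5025; S(2,-1) = 83.5349; S(2,+0) = 113.4600; S(2,+1) = 154.1054; S(2,+2) = 209.3113
Terminal payoffs V(N, j) = max(K - S_T, 0):
  V(2,-2) = 54.887494; V(2,-1) = 32.855131; V(2,+0) = 2.930000; V(2,+1) = 0.000000; V(2,+2) = 0.000000
Backward induction: V(k, j) = exp(-r*dt) * [p_u * V(k+1, j+1) + p_m * V(k+1, j) + p_d * V(k+1, j-1)]
  V(1,-1) = exp(-r*dt) * [p_u*2.930000 + p_m*32.855131 + p_d*54.887494] = 32.718411
  V(1,+0) = exp(-r*dt) * [p_u*0.000000 + p_m*2.930000 + p_d*32.855131] = 8.190195
  V(1,+1) = exp(-r*dt) * [p_u*0.000000 + p_m*0.000000 + p_d*2.930000] = 0.556417
  V(0,+0) = exp(-r*dt) * [p_u*0.556417 + p_m*8.190195 + p_d*32.718411] = 11.746222


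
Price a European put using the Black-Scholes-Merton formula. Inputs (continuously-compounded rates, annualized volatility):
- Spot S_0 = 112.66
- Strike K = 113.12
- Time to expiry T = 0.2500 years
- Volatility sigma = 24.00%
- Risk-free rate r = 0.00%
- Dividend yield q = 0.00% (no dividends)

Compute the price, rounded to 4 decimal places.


d1 = (ln(S/K) + (r - q + 0.5*sigma^2) * T) / (sigma * sqrt(T)) = 0.02604359
d2 = d1 - sigma * sqrt(T) = -0.09395641
exp(-rT) = 1.00000000; exp(-qT) = 1.00000000
P = K * exp(-rT) * N(-d2) - S_0 * exp(-qT) * N(-d1)
N(-d1) = 0.48961128; N(-d2) = 0.53742811
P = 113.1200 * 1.00000000 * 0.53742811 - 112.6600 * 1.00000000 * 0.48961128 = 5.6343

Answer: Price = 5.6343


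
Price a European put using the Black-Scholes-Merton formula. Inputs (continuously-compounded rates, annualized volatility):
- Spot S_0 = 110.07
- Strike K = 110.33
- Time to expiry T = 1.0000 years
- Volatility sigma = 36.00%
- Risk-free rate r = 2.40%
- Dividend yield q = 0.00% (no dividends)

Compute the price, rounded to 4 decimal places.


Answer: Price = 14.4045

Derivation:
d1 = (ln(S/K) + (r - q + 0.5*sigma^2) * T) / (sigma * sqrt(T)) = 0.24011292
d2 = d1 - sigma * sqrt(T) = -0.11988708
exp(-rT) = 0.97628571; exp(-qT) = 1.00000000
P = K * exp(-rT) * N(-d2) - S_0 * exp(-qT) * N(-d1)
N(-d1) = 0.40512136; N(-d2) = 0.54771370
P = 110.3300 * 0.97628571 * 0.54771370 - 110.0700 * 1.00000000 * 0.40512136 = 14.4045


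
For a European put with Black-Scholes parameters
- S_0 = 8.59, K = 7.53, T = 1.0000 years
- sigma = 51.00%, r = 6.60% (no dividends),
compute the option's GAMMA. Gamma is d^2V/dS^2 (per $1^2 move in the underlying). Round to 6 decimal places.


d1 = 0.6426543023; d2 = 0.1326543023
phi(d1) = 0.3245093891; exp(-qT) = 1.0000000000; exp(-rT) = 0.9361308643
Gamma = exp(-qT) * phi(d1) / (S * sigma * sqrt(T)) = 1.0000000000 * 0.3245093891 / (8.5900 * 0.5100 * 1.0000000000) = 0.074074

Answer: Gamma = 0.074074


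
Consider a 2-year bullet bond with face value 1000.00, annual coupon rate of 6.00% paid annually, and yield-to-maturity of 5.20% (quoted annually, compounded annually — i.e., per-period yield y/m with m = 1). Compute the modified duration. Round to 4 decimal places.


Coupon per period c = face * coupon_rate / m = 60.000000
Periods per year m = 1; per-period yield y/m = 0.052000
Number of cashflows N = 2
Cashflows (t years, CF_t, discount factor 1/(1+y/m)^(m*t), PV):
  t = 1.0000: CF_t = 60.000000, DF = 0.950570, PV = 57.034221
  t = 2.0000: CF_t = 1060.000000, DF = 0.903584, PV = 957.799014
Price P = sum_t PV_t = 1014.833235
First compute Macaulay numerator sum_t t * PV_t:
  t * PV_t at t = 1.0000: 57.034221
  t * PV_t at t = 2.0000: 1915.598028
Macaulay duration D = 1972.632249 / 1014.833235 = 1.943799
Modified duration = D / (1 + y/m) = 1.943799 / (1 + 0.052000) = 1.847718

Answer: Modified duration = 1.8477


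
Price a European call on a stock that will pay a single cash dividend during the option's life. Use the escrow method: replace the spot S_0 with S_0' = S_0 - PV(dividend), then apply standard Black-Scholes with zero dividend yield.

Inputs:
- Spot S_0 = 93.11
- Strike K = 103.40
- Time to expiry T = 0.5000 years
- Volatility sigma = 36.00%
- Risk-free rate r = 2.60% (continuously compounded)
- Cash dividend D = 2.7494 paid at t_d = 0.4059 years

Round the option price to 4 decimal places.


Answer: Price = 4.9900

Derivation:
PV(D) = D * exp(-r * t_d) = 2.7494 * 0.98950209 = 2.72053705
S_0' = S_0 - PV(D) = 93.1100 - 2.72053705 = 90.38946295
d1 = (ln(S_0'/K) + (r + sigma^2/2)*T) / (sigma*sqrt(T)) = -0.34992853
d2 = d1 - sigma*sqrt(T) = -0.60448697
exp(-rT) = 0.98708414
N(d1) = 0.36319617; N(d2) = 0.27275996
C = S_0' * N(d1) - K * exp(-rT) * N(d2) = 90.38946295 * 0.36319617 - 103.4000 * 0.98708414 * 0.27275996 = 4.9900


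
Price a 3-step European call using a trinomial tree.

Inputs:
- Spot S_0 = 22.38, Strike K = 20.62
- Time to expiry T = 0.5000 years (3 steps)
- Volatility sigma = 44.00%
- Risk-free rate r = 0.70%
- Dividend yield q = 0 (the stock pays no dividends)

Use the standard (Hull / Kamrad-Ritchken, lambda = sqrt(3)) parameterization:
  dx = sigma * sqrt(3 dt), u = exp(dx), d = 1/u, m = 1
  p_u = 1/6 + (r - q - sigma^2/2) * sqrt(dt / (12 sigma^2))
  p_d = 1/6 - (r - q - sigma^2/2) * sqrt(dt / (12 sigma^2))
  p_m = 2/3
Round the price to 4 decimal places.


dt = T/N = 0.166667; dx = sigma*sqrt(3*dt) = 0.311127
u = exp(dx) = 1.364963; d = 1/u = 0.732621
p_u = 0.142614, p_m = 0.666667, p_d = 0.190719
Discount per step: exp(-r*dt) = 0.998834
Stock lattice S(k, j) with j the centered position index:
  k=0: S(0,+0) = 22.3800
  k=1: S(1,-1) = 16.3961; S(1,+0) = 22.3800; S(1,+1) = 30.5479
  k=2: S(2,-2) = 12.0121; S(2,-1) = 16.3961; S(2,+0) = 22.3800; S(2,+1) = 30.5479; S(2,+2) = 41.6967
  k=3: S(3,-3) = 8.8003; S(3,-2) = 12.0121; S(3,-1) = 16.3961; S(3,+0) = 22.3800; S(3,+1) = 30.5479; S(3,+2) = 41.6967; S(3,+3) = 56.9144
Terminal payoffs V(N, j) = max(S_T - K, 0):
  V(3,-3) = 0.000000; V(3,-2) = 0.000000; V(3,-1) = 0.000000; V(3,+0) = 1.760000; V(3,+1) = 9.927862; V(3,+2) = 21.076687; V(3,+3) = 36.294415
Backward induction: V(k, j) = exp(-r*dt) * [p_u * V(k+1, j+1) + p_m * V(k+1, j) + p_d * V(k+1, j-1)]
  V(2,-2) = exp(-r*dt) * [p_u*0.000000 + p_m*0.000000 + p_d*0.000000] = 0.000000
  V(2,-1) = exp(-r*dt) * [p_u*1.760000 + p_m*0.000000 + p_d*0.000000] = 0.250709
  V(2,+0) = exp(-r*dt) * [p_u*9.927862 + p_m*1.760000 + p_d*0.000000] = 2.586170
  V(2,+1) = exp(-r*dt) * [p_u*21.076687 + p_m*9.927862 + p_d*1.760000] = 9.948464
  V(2,+2) = exp(-r*dt) * [p_u*36.294415 + p_m*21.076687 + p_d*9.927862] = 21.096033
  V(1,-1) = exp(-r*dt) * [p_u*2.586170 + p_m*0.250709 + p_d*0.000000] = 0.535339
  V(1,+0) = exp(-r*dt) * [p_u*9.948464 + p_m*2.586170 + p_d*0.250709] = 3.187001
  V(1,+1) = exp(-r*dt) * [p_u*21.096033 + p_m*9.948464 + p_d*2.586170] = 10.122321
  V(0,+0) = exp(-r*dt) * [p_u*10.122321 + p_m*3.187001 + p_d*0.535339] = 3.666075

Answer: Price = V(0,0) = 3.6661


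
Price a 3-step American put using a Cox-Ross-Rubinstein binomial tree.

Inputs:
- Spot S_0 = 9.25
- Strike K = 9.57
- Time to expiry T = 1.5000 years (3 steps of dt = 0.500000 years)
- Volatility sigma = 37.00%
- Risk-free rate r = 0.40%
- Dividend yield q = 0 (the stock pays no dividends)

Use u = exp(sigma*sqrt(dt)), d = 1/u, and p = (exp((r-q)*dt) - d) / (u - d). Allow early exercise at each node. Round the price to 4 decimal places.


Answer: Price = V(0,0) = 1.9558

Derivation:
dt = T/N = 0.500000
u = exp(sigma*sqrt(dt)) = 1.299045; d = 1/u = 0.769796
p = (exp((r-q)*dt) - d) / (u - d) = 0.438746
Discount per step: exp(-r*dt) = 0.998002
Stock lattice S(k, i) with i counting down-moves:
  k=0: S(0,0) = 9.2500
  k=1: S(1,0) = 12.0162; S(1,1) = 7.1206
  k=2: S(2,0) = 15.6095; S(2,1) = 9.2500; S(2,2) = 5.4814
  k=3: S(3,0) = 20.2775; S(3,1) = 12.0162; S(3,2) = 7.1206; S(3,3) = 4.2196
Terminal payoffs V(N, i) = max(K - S_T, 0):
  V(3,0) = 0.000000; V(3,1) = 0.000000; V(3,2) = 2.449385; V(3,3) = 5.350422
Backward induction: V(k, i) = exp(-r*dt) * [p * V(k+1, i) + (1-p) * V(k+1, i+1)]; then take max(V_cont, immediate exercise) for American.
  V(2,0) = exp(-r*dt) * [p*0.000000 + (1-p)*0.000000] = 0.000000; exercise = 0.000000; V(2,0) = max -> 0.000000
  V(2,1) = exp(-r*dt) * [p*0.000000 + (1-p)*2.449385] = 1.371981; exercise = 0.320000; V(2,1) = max -> 1.371981
  V(2,2) = exp(-r*dt) * [p*2.449385 + (1-p)*5.350422] = 4.069457; exercise = 4.088578; V(2,2) = max -> 4.088578
  V(1,0) = exp(-r*dt) * [p*0.000000 + (1-p)*1.371981] = 0.768491; exercise = 0.000000; V(1,0) = max -> 0.768491
  V(1,1) = exp(-r*dt) * [p*1.371981 + (1-p)*4.088578] = 2.890895; exercise = 2.449385; V(1,1) = max -> 2.890895
  V(0,0) = exp(-r*dt) * [p*0.768491 + (1-p)*2.890895] = 1.955783; exercise = 0.320000; V(0,0) = max -> 1.955783


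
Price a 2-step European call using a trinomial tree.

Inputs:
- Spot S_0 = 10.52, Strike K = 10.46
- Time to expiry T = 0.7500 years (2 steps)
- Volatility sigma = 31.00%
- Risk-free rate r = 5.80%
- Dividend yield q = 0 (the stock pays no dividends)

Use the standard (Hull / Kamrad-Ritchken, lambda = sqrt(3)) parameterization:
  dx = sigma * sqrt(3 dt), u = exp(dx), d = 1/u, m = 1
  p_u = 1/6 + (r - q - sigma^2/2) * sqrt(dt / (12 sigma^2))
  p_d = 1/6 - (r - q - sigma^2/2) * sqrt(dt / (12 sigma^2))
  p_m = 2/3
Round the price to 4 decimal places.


dt = T/N = 0.375000; dx = sigma*sqrt(3*dt) = 0.328805
u = exp(dx) = 1.389306; d = 1/u = 0.719784
p_u = 0.172341, p_m = 0.666667, p_d = 0.160993
Discount per step: exp(-r*dt) = 0.978485
Stock lattice S(k, j) with j the centered position index:
  k=0: S(0,+0) = 10.5200
  k=1: S(1,-1) = 7.5721; S(1,+0) = 10.5200; S(1,+1) = 14.6155
  k=2: S(2,-2) = 5.4503; S(2,-1) = 7.5721; S(2,+0) = 10.5200; S(2,+1) = 14.6155; S(2,+2) = 20.3054
Terminal payoffs V(N, j) = max(S_T - K, 0):
  V(2,-2) = 0.000000; V(2,-1) = 0.000000; V(2,+0) = 0.060000; V(2,+1) = 4.155504; V(2,+2) = 9.845413
Backward induction: V(k, j) = exp(-r*dt) * [p_u * V(k+1, j+1) + p_m * V(k+1, j) + p_d * V(k+1, j-1)]
  V(1,-1) = exp(-r*dt) * [p_u*0.060000 + p_m*0.000000 + p_d*0.000000] = 0.010118
  V(1,+0) = exp(-r*dt) * [p_u*4.155504 + p_m*0.060000 + p_d*0.000000] = 0.739893
  V(1,+1) = exp(-r*dt) * [p_u*9.845413 + p_m*4.155504 + p_d*0.060000] = 4.380442
  V(0,+0) = exp(-r*dt) * [p_u*4.380442 + p_m*0.739893 + p_d*0.010118] = 1.222929

Answer: Price = V(0,0) = 1.2229


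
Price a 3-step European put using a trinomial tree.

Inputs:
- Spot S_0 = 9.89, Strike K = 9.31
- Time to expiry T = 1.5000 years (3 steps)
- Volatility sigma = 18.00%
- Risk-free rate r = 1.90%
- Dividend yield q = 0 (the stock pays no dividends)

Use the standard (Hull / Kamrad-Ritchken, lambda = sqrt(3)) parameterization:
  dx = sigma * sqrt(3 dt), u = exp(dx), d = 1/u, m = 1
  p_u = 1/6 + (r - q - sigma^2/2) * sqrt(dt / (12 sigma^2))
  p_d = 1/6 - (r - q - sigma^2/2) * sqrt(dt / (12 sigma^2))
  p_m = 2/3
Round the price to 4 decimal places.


Answer: Price = V(0,0) = 0.4808

Derivation:
dt = T/N = 0.500000; dx = sigma*sqrt(3*dt) = 0.220454
u = exp(dx) = 1.246643; d = 1/u = 0.802154
p_u = 0.169842, p_m = 0.666667, p_d = 0.163491
Discount per step: exp(-r*dt) = 0.990545
Stock lattice S(k, j) with j the centered position index:
  k=0: S(0,+0) = 9.8900
  k=1: S(1,-1) = 7.9333; S(1,+0) = 9.8900; S(1,+1) = 12.3293
  k=2: S(2,-2) = 6.3637; S(2,-1) = 7.9333; S(2,+0) = 9.8900; S(2,+1) = 12.3293; S(2,+2) = 15.3702
  k=3: S(3,-3) = 5.1047; S(3,-2) = 6.3637; S(3,-1) = 7.9333; S(3,+0) = 9.8900; S(3,+1) = 12.3293; S(3,+2) = 15.3702; S(3,+3) = 19.1612
Terminal payoffs V(N, j) = max(K - S_T, 0):
  V(3,-3) = 4.205299; V(3,-2) = 2.946262; V(3,-1) = 1.376692; V(3,+0) = 0.000000; V(3,+1) = 0.000000; V(3,+2) = 0.000000; V(3,+3) = 0.000000
Backward induction: V(k, j) = exp(-r*dt) * [p_u * V(k+1, j+1) + p_m * V(k+1, j) + p_d * V(k+1, j-1)]
  V(2,-2) = exp(-r*dt) * [p_u*1.376692 + p_m*2.946262 + p_d*4.205299] = 2.858242
  V(2,-1) = exp(-r*dt) * [p_u*0.000000 + p_m*1.376692 + p_d*2.946262] = 1.386251
  V(2,+0) = exp(-r*dt) * [p_u*0.000000 + p_m*0.000000 + p_d*1.376692] = 0.222949
  V(2,+1) = exp(-r*dt) * [p_u*0.000000 + p_m*0.000000 + p_d*0.000000] = 0.000000
  V(2,+2) = exp(-r*dt) * [p_u*0.000000 + p_m*0.000000 + p_d*0.000000] = 0.000000
  V(1,-1) = exp(-r*dt) * [p_u*0.222949 + p_m*1.386251 + p_d*2.858242] = 1.415817
  V(1,+0) = exp(-r*dt) * [p_u*0.000000 + p_m*0.222949 + p_d*1.386251] = 0.371725
  V(1,+1) = exp(-r*dt) * [p_u*0.000000 + p_m*0.000000 + p_d*0.222949] = 0.036106
  V(0,+0) = exp(-r*dt) * [p_u*0.036106 + p_m*0.371725 + p_d*1.415817] = 0.480833


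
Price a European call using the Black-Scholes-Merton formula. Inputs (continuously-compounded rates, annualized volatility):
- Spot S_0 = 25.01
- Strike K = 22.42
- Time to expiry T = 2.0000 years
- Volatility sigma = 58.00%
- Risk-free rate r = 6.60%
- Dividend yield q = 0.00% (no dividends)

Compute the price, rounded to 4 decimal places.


d1 = (ln(S/K) + (r - q + 0.5*sigma^2) * T) / (sigma * sqrt(T)) = 0.70432996
d2 = d1 - sigma * sqrt(T) = -0.11591391
exp(-rT) = 0.87634100; exp(-qT) = 1.00000000
C = S_0 * exp(-qT) * N(d1) - K * exp(-rT) * N(d2)
N(d1) = 0.75938634; N(d2) = 0.45386039
C = 25.0100 * 1.00000000 * 0.75938634 - 22.4200 * 0.87634100 * 0.45386039 = 10.0750

Answer: Price = 10.0750


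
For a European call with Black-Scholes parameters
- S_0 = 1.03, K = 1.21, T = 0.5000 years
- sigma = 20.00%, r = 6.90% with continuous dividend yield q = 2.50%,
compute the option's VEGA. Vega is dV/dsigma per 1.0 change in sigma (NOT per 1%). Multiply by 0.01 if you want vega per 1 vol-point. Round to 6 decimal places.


d1 = -0.9126030240; d2 = -1.0540243803
phi(d1) = 0.2630632785; exp(-qT) = 0.9875778005; exp(-rT) = 0.9660883397
Vega = S * exp(-qT) * phi(d1) * sqrt(T) = 1.0300 * 0.9875778005 * 0.2630632785 * 0.7071067812 = 0.189214

Answer: Vega = 0.189214


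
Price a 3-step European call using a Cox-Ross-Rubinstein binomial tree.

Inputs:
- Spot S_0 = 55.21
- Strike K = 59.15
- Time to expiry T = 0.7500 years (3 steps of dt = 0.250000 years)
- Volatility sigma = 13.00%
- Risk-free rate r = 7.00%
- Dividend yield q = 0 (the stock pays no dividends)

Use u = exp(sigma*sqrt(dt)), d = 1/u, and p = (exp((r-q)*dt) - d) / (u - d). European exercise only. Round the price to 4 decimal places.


dt = T/N = 0.250000
u = exp(sigma*sqrt(dt)) = 1.067159; d = 1/u = 0.937067
p = (exp((r-q)*dt) - d) / (u - d) = 0.619460
Discount per step: exp(-r*dt) = 0.982652
Stock lattice S(k, i) with i counting down-moves:
  k=0: S(0,0) = 55.2100
  k=1: S(1,0) = 58.9178; S(1,1) = 51.7355
  k=2: S(2,0) = 62.8747; S(2,1) = 55.2100; S(2,2) = 48.4796
  k=3: S(3,0) = 67.0973; S(3,1) = 58.9178; S(3,2) = 51.7355; S(3,3) = 45.4287
Terminal payoffs V(N, i) = max(S_T - K, 0):
  V(3,0) = 7.947320; V(3,1) = 0.000000; V(3,2) = 0.000000; V(3,3) = 0.000000
Backward induction: V(k, i) = exp(-r*dt) * [p * V(k+1, i) + (1-p) * V(k+1, i+1)].
  V(2,0) = exp(-r*dt) * [p*7.947320 + (1-p)*0.000000] = 4.837645
  V(2,1) = exp(-r*dt) * [p*0.000000 + (1-p)*0.000000] = 0.000000
  V(2,2) = exp(-r*dt) * [p*0.000000 + (1-p)*0.000000] = 0.000000
  V(1,0) = exp(-r*dt) * [p*4.837645 + (1-p)*0.000000] = 2.944743
  V(1,1) = exp(-r*dt) * [p*0.000000 + (1-p)*0.000000] = 0.000000
  V(0,0) = exp(-r*dt) * [p*2.944743 + (1-p)*0.000000] = 1.792506

Answer: Price = V(0,0) = 1.7925
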